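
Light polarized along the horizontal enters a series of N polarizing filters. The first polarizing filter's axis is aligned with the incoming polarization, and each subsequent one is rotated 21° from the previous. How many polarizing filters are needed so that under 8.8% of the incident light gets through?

First polarizer is aligned with the polarization: full transmission.
Each further stage multiplies by cos²(21°) = 0.8716.
After N polarizers: T = 0.8716^(N−1). Require T < 0.088 ⇒ N−1 > ln(0.088)/ln(0.8716) = 17.68, so N−1 ≥ 18 and N = 19.
Check: N=19 gives T = 0.08423 < 0.088; N=18 gives T = 0.09664.

N = 19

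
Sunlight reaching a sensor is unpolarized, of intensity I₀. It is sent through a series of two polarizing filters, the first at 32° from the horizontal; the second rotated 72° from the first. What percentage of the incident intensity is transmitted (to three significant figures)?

Unpolarized light through the first polarizer → I₁ = ½ I₀, now polarized at 32°.
I₂ = I₁ cos²(72°) = 0.5 · 0.09549 I₀ = 0.04775 I₀.
That is 4.775% of the incident intensity.

≈ 4.77%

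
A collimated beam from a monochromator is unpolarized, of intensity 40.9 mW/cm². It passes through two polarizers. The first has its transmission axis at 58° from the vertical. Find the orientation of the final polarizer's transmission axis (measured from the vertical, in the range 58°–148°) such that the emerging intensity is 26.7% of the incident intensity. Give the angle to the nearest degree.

Unpolarized light through the first polarizer → I₁ = ½ I₀, now polarized at 58°.
Need I₂/I₀ = 0.267, so cos²(θ − 58°) = 0.267 / 0.5 = 0.534.
θ − 58° = arccos(√0.534) = 43.1°, giving θ ≈ 58 + 43.1 = 101.1°.

θ ≈ 101°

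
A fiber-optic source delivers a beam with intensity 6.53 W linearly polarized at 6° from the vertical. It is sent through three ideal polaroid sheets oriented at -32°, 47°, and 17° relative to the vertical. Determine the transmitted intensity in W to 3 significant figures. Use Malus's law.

I ≈ 0.111 W

By Malus's law, I₁ = 6.53 W · cos²(38°) = 4.055 W.
I₂ = I₁ · cos²(79°) = 4.055 · 0.03641 = 0.1476 W.
I₃ = I₂ · cos²(30°) = 0.1476 · 0.75 = 0.1107 W.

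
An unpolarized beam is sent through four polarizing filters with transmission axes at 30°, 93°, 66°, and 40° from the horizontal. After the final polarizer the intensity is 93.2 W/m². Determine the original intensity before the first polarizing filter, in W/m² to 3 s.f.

I₀ ≈ 1410 W/m²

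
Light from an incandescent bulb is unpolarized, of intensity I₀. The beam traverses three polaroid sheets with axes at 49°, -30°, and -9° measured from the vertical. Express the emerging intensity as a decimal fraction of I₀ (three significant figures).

≈ 0.0159 I₀

Unpolarized light through the first polarizer → I₁ = ½ I₀, now polarized at 49°.
I₂ = I₁ cos²(-30° − 49°) = 0.5 I₀ · cos²(79°) = 0.0182 I₀.
I₃ = I₂ cos²(-9° + 30°) = 0.0182 I₀ · cos²(21°) = 0.01587 I₀.
Transmitted fraction = 0.01587.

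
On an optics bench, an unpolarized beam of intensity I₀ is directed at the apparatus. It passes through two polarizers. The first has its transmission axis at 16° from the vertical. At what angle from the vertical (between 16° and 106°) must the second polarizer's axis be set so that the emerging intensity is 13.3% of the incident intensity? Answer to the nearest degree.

Unpolarized light through the first polarizer → I₁ = ½ I₀, now polarized at 16°.
Need I₂/I₀ = 0.133, so cos²(θ − 16°) = 0.133 / 0.5 = 0.266.
θ − 16° = arccos(√0.266) = 59.0°, giving θ ≈ 16 + 59.0 = 75.0°.

θ ≈ 75°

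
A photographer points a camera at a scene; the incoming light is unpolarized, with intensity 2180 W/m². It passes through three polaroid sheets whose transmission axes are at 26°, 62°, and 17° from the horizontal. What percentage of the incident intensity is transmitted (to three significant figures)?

≈ 16.4%

Unpolarized light through the first polarizer → I₁ = 2180 W/m²/2 = 1090 W/m², polarized at 26°.
I₂ = I₁ · cos²(36°) = 1090 · 0.6545 = 713.4 W/m².
I₃ = I₂ · cos²(45°) = 713.4 · 0.5 = 356.7 W/m².
That is 16.36% of the incident intensity.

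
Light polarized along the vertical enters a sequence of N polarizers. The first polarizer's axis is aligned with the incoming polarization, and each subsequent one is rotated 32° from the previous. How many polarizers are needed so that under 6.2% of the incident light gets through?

First polarizer is aligned with the polarization: full transmission.
Each further stage multiplies by cos²(32°) = 0.7192.
After N polarizers: T = 0.7192^(N−1). Require T < 0.062 ⇒ N−1 > ln(0.062)/ln(0.7192) = 8.44, so N−1 ≥ 9 and N = 10.
Check: N=10 gives T = 0.05147 < 0.062; N=9 gives T = 0.07157.

N = 10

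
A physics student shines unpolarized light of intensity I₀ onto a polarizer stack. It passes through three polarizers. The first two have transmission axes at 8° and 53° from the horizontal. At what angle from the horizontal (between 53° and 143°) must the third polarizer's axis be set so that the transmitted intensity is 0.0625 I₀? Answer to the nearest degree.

Unpolarized light through the first polarizer → I₁ = ½ I₀, now polarized at 8°.
I₂ = I₁ cos²(53° − 8°) = 0.5 I₀ · cos²(45°) = 0.25 I₀.
Need I₃/I₀ = 0.0625, so cos²(θ − 53°) = 0.0625 / 0.25 = 0.25.
θ − 53° = arccos(√0.25) = 60.0°, giving θ ≈ 53 + 60.0 = 113.0°.

θ ≈ 113°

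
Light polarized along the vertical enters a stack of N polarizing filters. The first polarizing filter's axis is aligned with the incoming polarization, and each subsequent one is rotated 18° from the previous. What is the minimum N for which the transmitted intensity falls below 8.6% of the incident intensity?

First polarizer is aligned with the polarization: full transmission.
Each further stage multiplies by cos²(18°) = 0.9045.
After N polarizers: T = 0.9045^(N−1). Require T < 0.086 ⇒ N−1 > ln(0.086)/ln(0.9045) = 24.45, so N−1 ≥ 25 and N = 26.
Check: N=26 gives T = 0.08134 < 0.086; N=25 gives T = 0.08993.

N = 26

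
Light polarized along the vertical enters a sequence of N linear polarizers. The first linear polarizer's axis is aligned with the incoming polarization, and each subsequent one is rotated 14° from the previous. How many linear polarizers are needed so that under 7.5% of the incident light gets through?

First polarizer is aligned with the polarization: full transmission.
Each further stage multiplies by cos²(14°) = 0.9415.
After N polarizers: T = 0.9415^(N−1). Require T < 0.075 ⇒ N−1 > ln(0.075)/ln(0.9415) = 42.95, so N−1 ≥ 43 and N = 44.
Check: N=44 gives T = 0.07477 < 0.075; N=43 gives T = 0.07942.

N = 44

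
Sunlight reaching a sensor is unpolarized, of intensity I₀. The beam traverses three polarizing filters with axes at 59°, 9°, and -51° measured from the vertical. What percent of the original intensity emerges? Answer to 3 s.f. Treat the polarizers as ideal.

≈ 5.16%

Unpolarized light through the first polarizer → I₁ = ½ I₀, now polarized at 59°.
I₂ = I₁ cos²(9° − 59°) = 0.5 I₀ · cos²(50°) = 0.2066 I₀.
I₃ = I₂ cos²(-51° − 9°) = 0.2066 I₀ · cos²(60°) = 0.05165 I₀.
That is 5.165% of the incident intensity.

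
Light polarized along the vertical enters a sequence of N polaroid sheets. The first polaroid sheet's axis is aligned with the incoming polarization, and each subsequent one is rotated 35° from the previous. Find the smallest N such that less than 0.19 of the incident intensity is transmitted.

First polarizer is aligned with the polarization: full transmission.
Each further stage multiplies by cos²(35°) = 0.671.
After N polarizers: T = 0.671^(N−1). Require T < 0.19 ⇒ N−1 > ln(0.19)/ln(0.671) = 4.16, so N−1 ≥ 5 and N = 6.
Check: N=6 gives T = 0.136 < 0.19; N=5 gives T = 0.2027.

N = 6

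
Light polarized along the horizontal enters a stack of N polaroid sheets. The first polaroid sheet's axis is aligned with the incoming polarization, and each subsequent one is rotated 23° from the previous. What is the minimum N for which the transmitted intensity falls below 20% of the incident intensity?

N = 11

First polarizer is aligned with the polarization: full transmission.
Each further stage multiplies by cos²(23°) = 0.8473.
After N polarizers: T = 0.8473^(N−1). Require T < 0.20 ⇒ N−1 > ln(0.20)/ln(0.8473) = 9.71, so N−1 ≥ 10 and N = 11.
Check: N=11 gives T = 0.1908 < 0.20; N=10 gives T = 0.2251.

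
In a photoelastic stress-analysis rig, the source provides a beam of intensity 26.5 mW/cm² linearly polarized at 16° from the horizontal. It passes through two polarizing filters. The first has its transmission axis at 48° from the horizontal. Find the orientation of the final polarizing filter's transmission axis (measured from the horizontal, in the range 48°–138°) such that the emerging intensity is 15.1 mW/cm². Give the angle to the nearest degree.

I₁ = I₀ cos²(48° − 16°) = I₀ cos²(32°) = 0.7192 I₀.
Target fraction: 15.1 / 26.5 mW/cm² = 0.5698 of I₀.
Need I₂/I₀ = 0.5698, so cos²(θ − 48°) = 0.5698 / 0.7192 = 0.7923.
θ − 48° = arccos(√0.7923) = 27.1°, giving θ ≈ 48 + 27.1 = 75.1°.

θ ≈ 75°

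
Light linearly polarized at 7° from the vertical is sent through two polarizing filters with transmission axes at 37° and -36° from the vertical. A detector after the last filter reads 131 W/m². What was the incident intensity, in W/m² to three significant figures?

I₁ = I₀ cos²(37° − 7°) = I₀ cos²(30°) = 0.75 I₀.
I₂ = I₁ cos²(-36° − 37°) = 0.75 I₀ · cos²(73°) = 0.06411 I₀.
So 131 W/m² = 0.06411 I₀, giving I₀ = 131/0.06411 = 2043 W/m².

I₀ ≈ 2040 W/m²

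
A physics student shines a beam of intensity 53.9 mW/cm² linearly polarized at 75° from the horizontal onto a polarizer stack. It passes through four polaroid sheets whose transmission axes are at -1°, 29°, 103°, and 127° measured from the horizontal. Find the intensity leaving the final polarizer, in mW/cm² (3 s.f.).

I ≈ 0.150 mW/cm²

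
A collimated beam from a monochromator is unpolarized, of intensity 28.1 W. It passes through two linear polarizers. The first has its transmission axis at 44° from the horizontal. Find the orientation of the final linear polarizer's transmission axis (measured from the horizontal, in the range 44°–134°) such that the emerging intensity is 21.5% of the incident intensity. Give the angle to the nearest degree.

θ ≈ 93°

Unpolarized light through the first polarizer → I₁ = ½ I₀, now polarized at 44°.
Need I₂/I₀ = 0.215, so cos²(θ − 44°) = 0.215 / 0.5 = 0.43.
θ − 44° = arccos(√0.43) = 49.0°, giving θ ≈ 44 + 49.0 = 93.0°.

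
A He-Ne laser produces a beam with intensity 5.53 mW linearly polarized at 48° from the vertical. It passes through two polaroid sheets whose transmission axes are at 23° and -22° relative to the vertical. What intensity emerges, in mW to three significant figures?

I ≈ 2.27 mW

I₁ = 5.53 mW · cos²(25°) = 4.542 mW.
I₂ = I₁ · cos²(45°) = 4.542 · 0.5 = 2.271 mW.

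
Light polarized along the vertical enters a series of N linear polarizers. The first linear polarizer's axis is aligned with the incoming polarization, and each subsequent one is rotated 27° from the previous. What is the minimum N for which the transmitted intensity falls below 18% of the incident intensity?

N = 9

First polarizer is aligned with the polarization: full transmission.
Each further stage multiplies by cos²(27°) = 0.7939.
After N polarizers: T = 0.7939^(N−1). Require T < 0.18 ⇒ N−1 > ln(0.18)/ln(0.7939) = 7.43, so N−1 ≥ 8 and N = 9.
Check: N=9 gives T = 0.1578 < 0.18; N=8 gives T = 0.1988.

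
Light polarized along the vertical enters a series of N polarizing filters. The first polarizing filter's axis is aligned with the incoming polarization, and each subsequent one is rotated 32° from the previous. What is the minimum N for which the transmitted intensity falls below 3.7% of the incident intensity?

N = 12

First polarizer is aligned with the polarization: full transmission.
Each further stage multiplies by cos²(32°) = 0.7192.
After N polarizers: T = 0.7192^(N−1). Require T < 0.037 ⇒ N−1 > ln(0.037)/ln(0.7192) = 10.00, so N−1 ≥ 11 and N = 12.
Check: N=12 gives T = 0.02662 < 0.037; N=11 gives T = 0.03702.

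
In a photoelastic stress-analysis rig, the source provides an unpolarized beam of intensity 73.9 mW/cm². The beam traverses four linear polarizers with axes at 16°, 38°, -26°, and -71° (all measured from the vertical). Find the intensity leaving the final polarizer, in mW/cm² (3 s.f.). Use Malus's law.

I ≈ 3.05 mW/cm²

Unpolarized light through the first polarizer → I₁ = 73.9 mW/cm²/2 = 36.95 mW/cm², polarized at 16°.
I₂ = I₁ · cos²(22°) = 36.95 · 0.8597 = 31.76 mW/cm².
I₃ = I₂ · cos²(64°) = 31.76 · 0.1922 = 6.104 mW/cm².
I₄ = I₃ · cos²(45°) = 6.104 · 0.5 = 3.052 mW/cm².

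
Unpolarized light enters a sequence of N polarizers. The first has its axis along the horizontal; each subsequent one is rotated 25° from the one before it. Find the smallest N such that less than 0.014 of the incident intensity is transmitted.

First polarizer halves the unpolarized light: factor 1/2.
Each further stage multiplies by cos²(25°) = 0.8214.
After N polarizers: T = 0.5·0.8214^(N−1). Require T < 0.014 ⇒ N−1 > ln(0.014/0.5)/ln(0.8214) = 18.17, so N−1 ≥ 19 and N = 20.
Check: N=20 gives T = 0.0119 < 0.014; N=19 gives T = 0.01448.

N = 20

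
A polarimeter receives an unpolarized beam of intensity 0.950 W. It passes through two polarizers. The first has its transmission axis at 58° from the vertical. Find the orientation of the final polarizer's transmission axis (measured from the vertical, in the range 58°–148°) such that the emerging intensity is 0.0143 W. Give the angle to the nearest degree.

θ ≈ 138°

Unpolarized light through the first polarizer → I₁ = ½ I₀, now polarized at 58°.
Target fraction: 0.0143 / 0.950 W = 0.01505 of I₀.
Need I₂/I₀ = 0.01505, so cos²(θ − 58°) = 0.01505 / 0.5 = 0.03011.
θ − 58° = arccos(√0.03011) = 80.0°, giving θ ≈ 58 + 80.0 = 138.0°.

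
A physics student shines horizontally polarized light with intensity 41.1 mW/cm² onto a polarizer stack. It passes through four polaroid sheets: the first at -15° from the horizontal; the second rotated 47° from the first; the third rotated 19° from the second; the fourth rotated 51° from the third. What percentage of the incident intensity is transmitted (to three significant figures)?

≈ 15.4%

I₁ = 41.1 mW/cm² · cos²(15°) = 38.35 mW/cm².
I₂ = I₁ · cos²(47°) = 38.35 · 0.4651 = 17.84 mW/cm².
I₃ = I₂ · cos²(19°) = 17.84 · 0.894 = 15.95 mW/cm².
I₄ = I₃ · cos²(51°) = 15.95 · 0.396 = 6.315 mW/cm².
That is 15.37% of the incident intensity.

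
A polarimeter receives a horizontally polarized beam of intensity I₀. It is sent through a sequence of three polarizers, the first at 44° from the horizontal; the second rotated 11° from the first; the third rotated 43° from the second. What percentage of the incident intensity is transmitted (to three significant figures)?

I₁ = I₀ cos²(44° − 0°) = I₀ cos²(44°) = 0.5174 I₀.
I₂ = I₁ cos²(11°) = 0.5174 · 0.9636 I₀ = 0.4986 I₀.
I₃ = I₂ cos²(43°) = 0.4986 · 0.5349 I₀ = 0.2667 I₀.
That is 26.67% of the incident intensity.

≈ 26.7%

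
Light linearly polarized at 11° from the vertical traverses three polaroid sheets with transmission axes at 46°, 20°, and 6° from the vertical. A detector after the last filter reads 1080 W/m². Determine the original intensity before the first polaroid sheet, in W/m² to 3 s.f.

By Malus's law, I₁ = I₀ cos²(46° − 11°) = I₀ cos²(35°) = 0.671 I₀.
I₂ = I₁ cos²(20° − 46°) = 0.671 I₀ · cos²(26°) = 0.5421 I₀.
I₃ = I₂ cos²(6° − 20°) = 0.5421 I₀ · cos²(14°) = 0.5103 I₀.
So 1080 W/m² = 0.5103 I₀, giving I₀ = 1080/0.5103 = 2116 W/m².

I₀ ≈ 2120 W/m²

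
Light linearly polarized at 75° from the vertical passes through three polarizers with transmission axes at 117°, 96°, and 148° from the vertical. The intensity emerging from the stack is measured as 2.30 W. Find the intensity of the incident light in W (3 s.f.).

I₁ = I₀ cos²(117° − 75°) = I₀ cos²(42°) = 0.5523 I₀.
I₂ = I₁ cos²(96° − 117°) = 0.5523 I₀ · cos²(21°) = 0.4813 I₀.
I₃ = I₂ cos²(148° − 96°) = 0.4813 I₀ · cos²(52°) = 0.1824 I₀.
So 2.30 W = 0.1824 I₀, giving I₀ = 2.30/0.1824 = 12.61 W.

I₀ ≈ 12.6 W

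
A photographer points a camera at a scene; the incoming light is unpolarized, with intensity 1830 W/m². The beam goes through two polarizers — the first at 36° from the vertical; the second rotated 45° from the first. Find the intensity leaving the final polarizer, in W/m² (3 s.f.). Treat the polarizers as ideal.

Unpolarized light through the first polarizer → I₁ = 1830 W/m²/2 = 915 W/m², polarized at 36°.
I₂ = I₁ · cos²(45°) = 915 · 0.5 = 457.5 W/m².

I ≈ 458 W/m²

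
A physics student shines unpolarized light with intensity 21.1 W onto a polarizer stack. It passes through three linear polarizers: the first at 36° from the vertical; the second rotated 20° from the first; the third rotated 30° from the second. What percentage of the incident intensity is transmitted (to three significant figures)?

Unpolarized light through the first polarizer → I₁ = 21.1 W/2 = 10.55 W, polarized at 36°.
I₂ = I₁ · cos²(20°) = 10.55 · 0.883 = 9.316 W.
I₃ = I₂ · cos²(30°) = 9.316 · 0.75 = 6.987 W.
That is 33.11% of the incident intensity.

≈ 33.1%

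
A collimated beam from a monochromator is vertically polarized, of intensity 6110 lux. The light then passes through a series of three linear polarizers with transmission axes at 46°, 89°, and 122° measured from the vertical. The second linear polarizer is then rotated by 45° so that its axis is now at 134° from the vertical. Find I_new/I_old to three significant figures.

Before rotation:
I₁ = I₀ cos²(46° − 0°) = I₀ cos²(46°) = 0.4826 I₀.
I₂ = I₁ cos²(89° − 46°) = 0.4826 I₀ · cos²(43°) = 0.2581 I₀.
I₃ = I₂ cos²(122° − 89°) = 0.2581 I₀ · cos²(33°) = 0.1815 I₀.
After rotation:
I₁ = I₀ cos²(46° − 0°) = I₀ cos²(46°) = 0.4826 I₀.
I₂ = I₁ cos²(134° − 46°) = 0.4826 I₀ · cos²(88°) = 0.0005877 I₀.
I₃ = I₂ cos²(122° − 134°) = 0.0005877 I₀ · cos²(12°) = 0.0005623 I₀.
Ratio = 0.0005623 / 0.1815 = 0.003097.

I_new/I_old ≈ 0.00310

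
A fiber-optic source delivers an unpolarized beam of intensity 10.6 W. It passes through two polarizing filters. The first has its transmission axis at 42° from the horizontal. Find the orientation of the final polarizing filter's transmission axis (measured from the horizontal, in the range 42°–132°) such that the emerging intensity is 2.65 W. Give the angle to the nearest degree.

θ ≈ 87°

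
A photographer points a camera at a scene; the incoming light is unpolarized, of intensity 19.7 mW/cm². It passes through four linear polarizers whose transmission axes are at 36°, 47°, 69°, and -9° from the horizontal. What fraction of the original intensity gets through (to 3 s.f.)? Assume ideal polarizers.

Unpolarized light through the first polarizer → I₁ = 19.7 mW/cm²/2 = 9.85 mW/cm², polarized at 36°.
I₂ = I₁ · cos²(11°) = 9.85 · 0.9636 = 9.491 mW/cm².
I₃ = I₂ · cos²(22°) = 9.491 · 0.8597 = 8.159 mW/cm².
I₄ = I₃ · cos²(78°) = 8.159 · 0.04323 = 0.3527 mW/cm².
Transmitted fraction = 0.0179.

I/I₀ ≈ 0.0179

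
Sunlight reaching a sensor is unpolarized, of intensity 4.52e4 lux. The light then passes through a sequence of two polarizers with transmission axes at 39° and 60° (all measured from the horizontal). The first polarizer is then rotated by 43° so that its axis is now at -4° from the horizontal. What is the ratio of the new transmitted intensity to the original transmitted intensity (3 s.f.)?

I_new/I_old ≈ 0.220

Before rotation:
Unpolarized light through the first polarizer → I₁ = ½ I₀, now polarized at 39°.
I₂ = I₁ cos²(60° − 39°) = 0.5 I₀ · cos²(21°) = 0.4358 I₀.
After rotation:
Unpolarized light through the first polarizer → I₁ = ½ I₀, now polarized at -4°.
I₂ = I₁ cos²(60° + 4°) = 0.5 I₀ · cos²(64°) = 0.09608 I₀.
Ratio = 0.09608 / 0.4358 = 0.2205.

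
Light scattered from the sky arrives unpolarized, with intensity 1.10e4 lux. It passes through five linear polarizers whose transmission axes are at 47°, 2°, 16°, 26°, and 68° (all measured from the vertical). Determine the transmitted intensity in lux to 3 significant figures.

I ≈ 1390 lux

Unpolarized light through the first polarizer → I₁ = 1.10e4 lux/2 = 5500 lux, polarized at 47°.
I₂ = I₁ · cos²(45°) = 5500 · 0.5 = 2750 lux.
I₃ = I₂ · cos²(14°) = 2750 · 0.9415 = 2589 lux.
I₄ = I₃ · cos²(10°) = 2589 · 0.9698 = 2511 lux.
I₅ = I₄ · cos²(42°) = 2511 · 0.5523 = 1387 lux.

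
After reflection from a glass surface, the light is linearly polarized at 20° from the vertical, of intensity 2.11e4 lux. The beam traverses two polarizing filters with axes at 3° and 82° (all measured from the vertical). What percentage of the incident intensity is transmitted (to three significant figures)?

≈ 3.33%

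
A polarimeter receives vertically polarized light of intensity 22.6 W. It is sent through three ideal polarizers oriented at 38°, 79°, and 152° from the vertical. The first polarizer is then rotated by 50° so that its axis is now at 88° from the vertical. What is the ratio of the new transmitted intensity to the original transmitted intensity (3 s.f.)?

I_new/I_old ≈ 0.00336

Before rotation:
By Malus's law, I₁ = I₀ cos²(38° − 0°) = I₀ cos²(38°) = 0.621 I₀.
I₂ = I₁ cos²(79° − 38°) = 0.621 I₀ · cos²(41°) = 0.3537 I₀.
I₃ = I₂ cos²(152° − 79°) = 0.3537 I₀ · cos²(73°) = 0.03023 I₀.
After rotation:
I₁ = I₀ cos²(88° − 0°) = I₀ cos²(88°) = 0.001218 I₀.
I₂ = I₁ cos²(79° − 88°) = 0.001218 I₀ · cos²(9°) = 0.001188 I₀.
I₃ = I₂ cos²(152° − 79°) = 0.001188 I₀ · cos²(73°) = 0.0001016 I₀.
Ratio = 0.0001016 / 0.03023 = 0.003359.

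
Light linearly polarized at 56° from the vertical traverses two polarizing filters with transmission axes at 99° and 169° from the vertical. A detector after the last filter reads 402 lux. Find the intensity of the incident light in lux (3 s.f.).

By Malus's law, I₁ = I₀ cos²(99° − 56°) = I₀ cos²(43°) = 0.5349 I₀.
I₂ = I₁ cos²(169° − 99°) = 0.5349 I₀ · cos²(70°) = 0.06257 I₀.
So 402 lux = 0.06257 I₀, giving I₀ = 402/0.06257 = 6425 lux.

I₀ ≈ 6420 lux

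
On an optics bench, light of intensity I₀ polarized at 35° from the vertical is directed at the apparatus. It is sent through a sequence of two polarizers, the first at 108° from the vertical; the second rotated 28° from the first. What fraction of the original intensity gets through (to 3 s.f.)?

≈ 0.0666 I₀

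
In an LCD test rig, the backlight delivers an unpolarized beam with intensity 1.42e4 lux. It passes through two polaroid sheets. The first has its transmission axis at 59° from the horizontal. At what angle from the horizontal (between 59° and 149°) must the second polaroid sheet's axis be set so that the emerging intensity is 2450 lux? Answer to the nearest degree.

θ ≈ 113°

Unpolarized light through the first polarizer → I₁ = ½ I₀, now polarized at 59°.
Target fraction: 2450 / 1.42e4 lux = 0.1725 of I₀.
Need I₂/I₀ = 0.1725, so cos²(θ − 59°) = 0.1725 / 0.5 = 0.3451.
θ − 59° = arccos(√0.3451) = 54.0°, giving θ ≈ 59 + 54.0 = 113.0°.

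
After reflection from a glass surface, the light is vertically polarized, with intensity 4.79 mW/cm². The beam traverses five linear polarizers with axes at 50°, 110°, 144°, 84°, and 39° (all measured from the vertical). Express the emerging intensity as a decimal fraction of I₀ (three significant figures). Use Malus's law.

By Malus's law, I₁ = 4.79 mW/cm² · cos²(50°) = 1.979 mW/cm².
I₂ = I₁ · cos²(60°) = 1.979 · 0.25 = 0.4948 mW/cm².
I₃ = I₂ · cos²(34°) = 0.4948 · 0.6873 = 0.3401 mW/cm².
I₄ = I₃ · cos²(60°) = 0.3401 · 0.25 = 0.08502 mW/cm².
I₅ = I₄ · cos²(45°) = 0.08502 · 0.5 = 0.04251 mW/cm².
Transmitted fraction = 0.008874.

I/I₀ ≈ 0.00887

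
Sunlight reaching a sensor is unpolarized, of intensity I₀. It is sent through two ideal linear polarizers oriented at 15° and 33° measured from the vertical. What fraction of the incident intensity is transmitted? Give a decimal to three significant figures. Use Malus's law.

≈ 0.452 I₀

Unpolarized light through the first polarizer → I₁ = ½ I₀, now polarized at 15°.
I₂ = I₁ cos²(33° − 15°) = 0.5 I₀ · cos²(18°) = 0.4523 I₀.
Transmitted fraction = 0.4523.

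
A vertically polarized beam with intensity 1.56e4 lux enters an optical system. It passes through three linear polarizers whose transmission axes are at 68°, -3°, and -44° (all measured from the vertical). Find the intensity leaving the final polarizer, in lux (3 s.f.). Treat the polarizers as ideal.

By Malus's law, I₁ = 1.56e4 lux · cos²(68°) = 2189 lux.
I₂ = I₁ · cos²(71°) = 2189 · 0.106 = 232 lux.
I₃ = I₂ · cos²(41°) = 232 · 0.5696 = 132.2 lux.

I ≈ 132 lux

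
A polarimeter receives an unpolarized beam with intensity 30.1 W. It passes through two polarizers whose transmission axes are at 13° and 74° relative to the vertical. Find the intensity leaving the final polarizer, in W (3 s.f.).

I ≈ 3.54 W

Unpolarized light through the first polarizer → I₁ = 30.1 W/2 = 15.05 W, polarized at 13°.
I₂ = I₁ · cos²(61°) = 15.05 · 0.235 = 3.537 W.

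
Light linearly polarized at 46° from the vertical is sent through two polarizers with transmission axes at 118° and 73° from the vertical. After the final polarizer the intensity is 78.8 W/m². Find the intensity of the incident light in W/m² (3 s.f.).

I₀ ≈ 1650 W/m²

By Malus's law, I₁ = I₀ cos²(118° − 46°) = I₀ cos²(72°) = 0.09549 I₀.
I₂ = I₁ cos²(73° − 118°) = 0.09549 I₀ · cos²(45°) = 0.04775 I₀.
So 78.8 W/m² = 0.04775 I₀, giving I₀ = 78.8/0.04775 = 1650 W/m².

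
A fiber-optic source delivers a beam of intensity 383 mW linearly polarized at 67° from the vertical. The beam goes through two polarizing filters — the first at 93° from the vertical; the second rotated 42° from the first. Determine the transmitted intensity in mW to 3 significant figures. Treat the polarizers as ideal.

I ≈ 171 mW

By Malus's law, I₁ = 383 mW · cos²(26°) = 309.4 mW.
I₂ = I₁ · cos²(42°) = 309.4 · 0.5523 = 170.9 mW.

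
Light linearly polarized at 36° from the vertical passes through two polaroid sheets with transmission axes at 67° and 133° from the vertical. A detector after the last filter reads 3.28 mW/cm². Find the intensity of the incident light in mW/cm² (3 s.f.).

I₀ ≈ 27.0 mW/cm²

I₁ = I₀ cos²(67° − 36°) = I₀ cos²(31°) = 0.7347 I₀.
I₂ = I₁ cos²(133° − 67°) = 0.7347 I₀ · cos²(66°) = 0.1216 I₀.
So 3.28 mW/cm² = 0.1216 I₀, giving I₀ = 3.28/0.1216 = 26.98 mW/cm².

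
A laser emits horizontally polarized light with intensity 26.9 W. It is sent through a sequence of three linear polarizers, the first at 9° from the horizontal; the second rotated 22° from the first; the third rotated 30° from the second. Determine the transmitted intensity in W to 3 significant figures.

I ≈ 16.9 W

By Malus's law, I₁ = 26.9 W · cos²(9°) = 26.24 W.
I₂ = I₁ · cos²(22°) = 26.24 · 0.8597 = 22.56 W.
I₃ = I₂ · cos²(30°) = 22.56 · 0.75 = 16.92 W.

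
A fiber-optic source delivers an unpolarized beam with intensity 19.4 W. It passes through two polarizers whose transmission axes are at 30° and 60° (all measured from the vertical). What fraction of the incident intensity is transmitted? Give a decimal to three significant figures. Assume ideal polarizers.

Unpolarized light through the first polarizer → I₁ = 19.4 W/2 = 9.7 W, polarized at 30°.
I₂ = I₁ · cos²(30°) = 9.7 · 0.75 = 7.275 W.
Transmitted fraction = 0.375.

I/I₀ ≈ 0.375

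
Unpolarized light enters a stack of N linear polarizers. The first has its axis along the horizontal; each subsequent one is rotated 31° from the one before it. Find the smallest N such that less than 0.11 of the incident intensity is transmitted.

First polarizer halves the unpolarized light: factor 1/2.
Each further stage multiplies by cos²(31°) = 0.7347.
After N polarizers: T = 0.5·0.7347^(N−1). Require T < 0.11 ⇒ N−1 > ln(0.11/0.5)/ln(0.7347) = 4.91, so N−1 ≥ 5 and N = 6.
Check: N=6 gives T = 0.1071 < 0.11; N=5 gives T = 0.1457.

N = 6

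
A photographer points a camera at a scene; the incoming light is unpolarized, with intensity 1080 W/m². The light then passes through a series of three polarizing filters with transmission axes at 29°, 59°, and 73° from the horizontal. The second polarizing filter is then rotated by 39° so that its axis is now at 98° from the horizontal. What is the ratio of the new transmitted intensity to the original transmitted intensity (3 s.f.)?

I_new/I_old ≈ 0.149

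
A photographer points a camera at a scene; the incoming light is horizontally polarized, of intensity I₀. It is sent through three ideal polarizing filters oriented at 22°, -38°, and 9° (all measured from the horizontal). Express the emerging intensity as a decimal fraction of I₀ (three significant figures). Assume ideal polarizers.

≈ 0.100 I₀

I₁ = I₀ cos²(22° − 0°) = I₀ cos²(22°) = 0.8597 I₀.
I₂ = I₁ cos²(-38° − 22°) = 0.8597 I₀ · cos²(60°) = 0.2149 I₀.
I₃ = I₂ cos²(9° + 38°) = 0.2149 I₀ · cos²(47°) = 0.09996 I₀.
Transmitted fraction = 0.09996.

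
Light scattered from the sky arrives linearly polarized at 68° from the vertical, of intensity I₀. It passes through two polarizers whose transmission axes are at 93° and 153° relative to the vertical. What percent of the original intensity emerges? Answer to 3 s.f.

≈ 20.5%

I₁ = I₀ cos²(93° − 68°) = I₀ cos²(25°) = 0.8214 I₀.
I₂ = I₁ cos²(153° − 93°) = 0.8214 I₀ · cos²(60°) = 0.2053 I₀.
That is 20.53% of the incident intensity.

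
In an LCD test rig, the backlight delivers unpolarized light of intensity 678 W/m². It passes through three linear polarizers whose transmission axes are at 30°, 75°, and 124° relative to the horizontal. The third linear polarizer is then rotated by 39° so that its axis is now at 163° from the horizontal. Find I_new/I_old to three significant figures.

Before rotation:
Unpolarized light through the first polarizer → I₁ = ½ I₀, now polarized at 30°.
I₂ = I₁ cos²(75° − 30°) = 0.5 I₀ · cos²(45°) = 0.25 I₀.
I₃ = I₂ cos²(124° − 75°) = 0.25 I₀ · cos²(49°) = 0.1076 I₀.
After rotation:
Unpolarized light through the first polarizer → I₁ = ½ I₀, now polarized at 30°.
I₂ = I₁ cos²(75° − 30°) = 0.5 I₀ · cos²(45°) = 0.25 I₀.
I₃ = I₂ cos²(163° − 75°) = 0.25 I₀ · cos²(88°) = 0.0003045 I₀.
Ratio = 0.0003045 / 0.1076 = 0.00283.

I_new/I_old ≈ 0.00283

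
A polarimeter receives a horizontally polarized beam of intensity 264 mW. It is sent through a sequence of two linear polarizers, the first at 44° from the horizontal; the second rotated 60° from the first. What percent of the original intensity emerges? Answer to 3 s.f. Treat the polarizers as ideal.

≈ 12.9%

I₁ = 264 mW · cos²(44°) = 136.6 mW.
I₂ = I₁ · cos²(60°) = 136.6 · 0.25 = 34.15 mW.
That is 12.94% of the incident intensity.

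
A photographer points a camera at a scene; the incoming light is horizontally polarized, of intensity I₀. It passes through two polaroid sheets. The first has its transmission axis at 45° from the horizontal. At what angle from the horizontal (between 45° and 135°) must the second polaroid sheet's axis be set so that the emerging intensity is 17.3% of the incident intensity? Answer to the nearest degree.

θ ≈ 99°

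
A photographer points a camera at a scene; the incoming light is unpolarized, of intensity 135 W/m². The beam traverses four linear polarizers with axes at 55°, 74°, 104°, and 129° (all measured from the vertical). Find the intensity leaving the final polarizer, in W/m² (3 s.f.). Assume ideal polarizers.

I ≈ 37.2 W/m²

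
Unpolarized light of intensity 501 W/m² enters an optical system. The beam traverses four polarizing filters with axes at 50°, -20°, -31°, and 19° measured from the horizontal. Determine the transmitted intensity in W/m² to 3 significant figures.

Unpolarized light through the first polarizer → I₁ = 501 W/m²/2 = 250.5 W/m², polarized at 50°.
I₂ = I₁ · cos²(70°) = 250.5 · 0.117 = 29.3 W/m².
I₃ = I₂ · cos²(11°) = 29.3 · 0.9636 = 28.24 W/m².
I₄ = I₃ · cos²(50°) = 28.24 · 0.4132 = 11.67 W/m².

I ≈ 11.7 W/m²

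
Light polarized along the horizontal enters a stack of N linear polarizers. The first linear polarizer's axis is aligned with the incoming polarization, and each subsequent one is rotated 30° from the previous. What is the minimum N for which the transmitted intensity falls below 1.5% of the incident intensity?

N = 16

First polarizer is aligned with the polarization: full transmission.
Each further stage multiplies by cos²(30°) = 0.75.
After N polarizers: T = 0.75^(N−1). Require T < 0.015 ⇒ N−1 > ln(0.015)/ln(0.75) = 14.60, so N−1 ≥ 15 and N = 16.
Check: N=16 gives T = 0.01336 < 0.015; N=15 gives T = 0.01782.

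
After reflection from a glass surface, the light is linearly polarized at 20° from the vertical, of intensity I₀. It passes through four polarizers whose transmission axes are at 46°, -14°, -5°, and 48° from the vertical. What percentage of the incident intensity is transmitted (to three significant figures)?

≈ 7.14%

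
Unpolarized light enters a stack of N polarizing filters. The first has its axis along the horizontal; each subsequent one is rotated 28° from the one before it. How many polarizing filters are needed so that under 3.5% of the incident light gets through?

First polarizer halves the unpolarized light: factor 1/2.
Each further stage multiplies by cos²(28°) = 0.7796.
After N polarizers: T = 0.5·0.7796^(N−1). Require T < 0.035 ⇒ N−1 > ln(0.035/0.5)/ln(0.7796) = 10.68, so N−1 ≥ 11 and N = 12.
Check: N=12 gives T = 0.03232 < 0.035; N=11 gives T = 0.04146.

N = 12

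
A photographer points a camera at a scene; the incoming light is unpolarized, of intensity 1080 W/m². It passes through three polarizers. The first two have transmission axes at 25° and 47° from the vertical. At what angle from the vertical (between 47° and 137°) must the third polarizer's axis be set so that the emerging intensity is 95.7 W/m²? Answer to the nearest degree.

θ ≈ 110°

Unpolarized light through the first polarizer → I₁ = ½ I₀, now polarized at 25°.
I₂ = I₁ cos²(47° − 25°) = 0.5 I₀ · cos²(22°) = 0.4298 I₀.
Target fraction: 95.7 / 1080 W/m² = 0.08861 of I₀.
Need I₃/I₀ = 0.08861, so cos²(θ − 47°) = 0.08861 / 0.4298 = 0.2062.
θ − 47° = arccos(√0.2062) = 63.0°, giving θ ≈ 47 + 63.0 = 110.0°.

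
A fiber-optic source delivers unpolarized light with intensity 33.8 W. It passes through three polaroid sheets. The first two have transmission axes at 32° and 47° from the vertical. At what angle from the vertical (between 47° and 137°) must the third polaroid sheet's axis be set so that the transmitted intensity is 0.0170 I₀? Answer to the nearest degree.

Unpolarized light through the first polarizer → I₁ = ½ I₀, now polarized at 32°.
I₂ = I₁ cos²(47° − 32°) = 0.5 I₀ · cos²(15°) = 0.4665 I₀.
Need I₃/I₀ = 0.017, so cos²(θ − 47°) = 0.017 / 0.4665 = 0.03644.
θ − 47° = arccos(√0.03644) = 79.0°, giving θ ≈ 47 + 79.0 = 126.0°.

θ ≈ 126°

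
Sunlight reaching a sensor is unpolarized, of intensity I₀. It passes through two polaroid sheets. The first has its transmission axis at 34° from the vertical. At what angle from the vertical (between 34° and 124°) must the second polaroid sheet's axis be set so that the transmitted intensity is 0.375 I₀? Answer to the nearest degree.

θ ≈ 64°

Unpolarized light through the first polarizer → I₁ = ½ I₀, now polarized at 34°.
Need I₂/I₀ = 0.375, so cos²(θ − 34°) = 0.375 / 0.5 = 0.75.
θ − 34° = arccos(√0.75) = 30.0°, giving θ ≈ 34 + 30.0 = 64.0°.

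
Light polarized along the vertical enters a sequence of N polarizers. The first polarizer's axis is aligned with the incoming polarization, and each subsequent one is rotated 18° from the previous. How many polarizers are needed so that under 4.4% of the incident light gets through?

N = 33

First polarizer is aligned with the polarization: full transmission.
Each further stage multiplies by cos²(18°) = 0.9045.
After N polarizers: T = 0.9045^(N−1). Require T < 0.044 ⇒ N−1 > ln(0.044)/ln(0.9045) = 31.12, so N−1 ≥ 32 and N = 33.
Check: N=33 gives T = 0.04029 < 0.044; N=32 gives T = 0.04454.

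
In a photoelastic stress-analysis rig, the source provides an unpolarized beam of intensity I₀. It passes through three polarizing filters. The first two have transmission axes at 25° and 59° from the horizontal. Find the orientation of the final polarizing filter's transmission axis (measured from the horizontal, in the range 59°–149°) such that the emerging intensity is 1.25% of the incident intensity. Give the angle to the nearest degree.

θ ≈ 138°

Unpolarized light through the first polarizer → I₁ = ½ I₀, now polarized at 25°.
I₂ = I₁ cos²(59° − 25°) = 0.5 I₀ · cos²(34°) = 0.3437 I₀.
Need I₃/I₀ = 0.0125, so cos²(θ − 59°) = 0.0125 / 0.3437 = 0.03637.
θ − 59° = arccos(√0.03637) = 79.0°, giving θ ≈ 59 + 79.0 = 138.0°.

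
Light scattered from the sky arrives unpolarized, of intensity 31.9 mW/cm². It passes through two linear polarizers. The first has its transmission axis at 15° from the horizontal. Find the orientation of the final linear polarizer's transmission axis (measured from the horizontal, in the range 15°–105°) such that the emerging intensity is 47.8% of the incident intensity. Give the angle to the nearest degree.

θ ≈ 27°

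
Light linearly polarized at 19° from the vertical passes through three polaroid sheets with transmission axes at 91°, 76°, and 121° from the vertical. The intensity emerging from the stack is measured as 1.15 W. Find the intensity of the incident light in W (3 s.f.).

I₁ = I₀ cos²(91° − 19°) = I₀ cos²(72°) = 0.09549 I₀.
I₂ = I₁ cos²(76° − 91°) = 0.09549 I₀ · cos²(15°) = 0.08909 I₀.
I₃ = I₂ cos²(121° − 76°) = 0.08909 I₀ · cos²(45°) = 0.04455 I₀.
So 1.15 W = 0.04455 I₀, giving I₀ = 1.15/0.04455 = 25.82 W.

I₀ ≈ 25.8 W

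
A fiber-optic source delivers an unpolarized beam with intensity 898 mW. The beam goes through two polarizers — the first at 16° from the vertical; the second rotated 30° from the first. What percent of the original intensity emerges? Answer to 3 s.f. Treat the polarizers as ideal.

Unpolarized light through the first polarizer → I₁ = 898 mW/2 = 449 mW, polarized at 16°.
I₂ = I₁ · cos²(30°) = 449 · 0.75 = 336.8 mW.
That is 37.5% of the incident intensity.

≈ 37.5%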